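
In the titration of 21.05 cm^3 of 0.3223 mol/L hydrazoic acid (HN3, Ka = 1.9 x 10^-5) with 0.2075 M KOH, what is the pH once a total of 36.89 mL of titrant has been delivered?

n(acid) = 0.3223 x 0.02105 = 0.006784 mol; n(KOH) added = 0.2075 x 0.03689 = 0.007655 mol.
Base is in excess by 0.007655 - 0.006784 = 0.0008703 mol in a total volume of 0.05794 L.
[OH^-] = 0.0008703/0.05794 = 0.01502 M, so pOH = 1.82 and pH = 14.00 - 1.82 = 12.18.

12.18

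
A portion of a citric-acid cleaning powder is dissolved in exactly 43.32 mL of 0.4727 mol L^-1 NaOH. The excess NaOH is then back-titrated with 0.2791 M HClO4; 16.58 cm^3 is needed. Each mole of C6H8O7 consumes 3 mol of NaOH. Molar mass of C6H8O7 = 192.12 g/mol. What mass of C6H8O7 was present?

1.02 g

Total n(NaOH) added = 0.4727 x 0.04332 = 0.02048 mol.
n(HClO4) used = 0.2791 x 0.01658 = 0.004627 mol, which equals the excess n(NaOH).
So n(NaOH) consumed by the sample = 0.02048 - 0.004627 = 0.01585 mol.
n(C6H8O7) = 0.01585 / 3 = 0.005283 mol.
mass = 0.005283 mol x 192.12 g/mol = 1.02 g.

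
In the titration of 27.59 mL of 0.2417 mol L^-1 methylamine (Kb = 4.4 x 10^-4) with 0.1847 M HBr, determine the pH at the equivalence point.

5.81

n(CH3NH2) = 0.2417 x 0.02759 = 0.006669 mol; V(HBr) at equivalence = 0.006669/0.1847 = 0.03610 L.
At equivalence the base is fully converted to CH3NH3+; total volume = 0.06369 L, so [CH3NH3+] = 0.006669/0.06369 = 0.1047 M.
Ka(CH3NH3+) = Kw/Kb = 1.0e-14 / 4.4 x 10^-4 = 2.27e-11.
[H^+] = sqrt(Ka x [CH3NH3+]) = sqrt(2.27e-11 x 0.1047) = 1.54e-6 M.
pH = -log(1.54e-6) = 5.81.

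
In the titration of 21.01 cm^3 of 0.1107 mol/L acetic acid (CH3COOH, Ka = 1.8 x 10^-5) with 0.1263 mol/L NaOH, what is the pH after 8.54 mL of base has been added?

Initial n(CH3COOH) = 0.1107 x 0.02101 = 0.002326 mol.
n(NaOH) added = 0.1263 x 0.008540 = 0.001079 mol, converting that many moles of CH3COOH to CH3COO-.
Remaining n(CH3COOH) = 0.001247 mol; n(CH3COO-) = 0.001079 mol.
By Henderson-Hasselbalch, pH = pKa + log([A^-]/[HA]) = 4.74 + log(0.001079/0.001247) = 4.74 + (-0.06) = 4.68.

4.68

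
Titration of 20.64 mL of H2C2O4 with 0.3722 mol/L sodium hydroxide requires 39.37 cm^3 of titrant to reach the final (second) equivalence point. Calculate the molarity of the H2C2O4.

0.355 M

n(NaOH) = 0.3722 x 0.03937 = 0.01465 mol.
At the final (second) equivalence point, 2 mol OH^- react per mol H2C2O4, so n(H2C2O4) = 0.01465 / 2 = 0.007327 mol.
[H2C2O4] = 0.007327 / 0.02064 L = 0.355 M.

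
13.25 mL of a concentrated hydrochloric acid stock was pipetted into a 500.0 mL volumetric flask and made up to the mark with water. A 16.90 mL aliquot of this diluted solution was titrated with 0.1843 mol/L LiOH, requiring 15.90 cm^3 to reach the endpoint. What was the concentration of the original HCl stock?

6.54 M

n(LiOH) = 0.1843 x 0.01590 = 0.002930 mol.
n(HCl) in the aliquot = 0.002930 mol.
[diluted HCl] = 0.002930 / 0.01690 = 0.1734 M.
Dilution factor = 500.0/13.25 = 37.74, so [stock] = 0.1734 x 37.74 = 6.54 M.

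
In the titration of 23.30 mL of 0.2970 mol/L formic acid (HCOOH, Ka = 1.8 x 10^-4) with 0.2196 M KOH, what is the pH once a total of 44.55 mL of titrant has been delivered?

12.63

n(acid) = 0.2970 x 0.02330 = 0.006920 mol; n(KOH) added = 0.2196 x 0.04455 = 0.009783 mol.
Base is in excess by 0.009783 - 0.006920 = 0.002863 mol in a total volume of 0.06785 L.
[OH^-] = 0.002863/0.06785 = 0.04220 M, so pOH = 1.37 and pH = 14.00 - 1.37 = 12.63.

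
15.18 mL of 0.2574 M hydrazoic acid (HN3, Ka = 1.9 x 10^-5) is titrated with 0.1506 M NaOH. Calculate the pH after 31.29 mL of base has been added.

12.24

n(acid) = 0.2574 x 0.01518 = 0.003907 mol; n(NaOH) added = 0.1506 x 0.03129 = 0.004712 mol.
Base is in excess by 0.004712 - 0.003907 = 0.0008049 mol in a total volume of 0.04647 L.
[OH^-] = 0.0008049/0.04647 = 0.01732 M, so pOH = 1.76 and pH = 14.00 - 1.76 = 12.24.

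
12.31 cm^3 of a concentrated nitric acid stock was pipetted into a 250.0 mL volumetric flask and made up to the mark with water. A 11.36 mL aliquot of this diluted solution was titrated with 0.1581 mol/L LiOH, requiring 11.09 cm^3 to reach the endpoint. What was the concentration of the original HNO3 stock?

n(LiOH) = 0.1581 x 0.01109 = 0.001753 mol.
n(HNO3) in the aliquot = 0.001753 mol.
[diluted HNO3] = 0.001753 / 0.01136 = 0.1543 M.
Dilution factor = 250.0/12.31 = 20.31, so [stock] = 0.1543 x 20.31 = 3.13 M.

3.13 M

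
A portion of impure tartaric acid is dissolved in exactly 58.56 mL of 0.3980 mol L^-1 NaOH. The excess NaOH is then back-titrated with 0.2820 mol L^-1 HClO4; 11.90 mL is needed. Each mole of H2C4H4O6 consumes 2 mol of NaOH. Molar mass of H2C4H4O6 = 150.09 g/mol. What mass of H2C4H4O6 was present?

1.50 g

Total n(NaOH) added = 0.3980 x 0.05856 = 0.02331 mol.
n(HClO4) used = 0.2820 x 0.01190 = 0.003356 mol, which equals the excess n(NaOH).
So n(NaOH) consumed by the sample = 0.02331 - 0.003356 = 0.01995 mol.
n(H2C4H4O6) = 0.01995 / 2 = 0.009976 mol.
mass = 0.009976 mol x 150.09 g/mol = 1.50 g.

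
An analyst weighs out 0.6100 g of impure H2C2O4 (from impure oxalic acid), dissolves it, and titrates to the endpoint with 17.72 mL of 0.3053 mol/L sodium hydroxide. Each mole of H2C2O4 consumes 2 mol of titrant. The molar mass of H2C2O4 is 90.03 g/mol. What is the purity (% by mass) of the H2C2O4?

39.9%

n(NaOH) = 0.3053 x 0.01772 = 0.005410 mol.
n(H2C2O4) = 0.005410 / 2 = 0.002705 mol.
mass of H2C2O4 = 0.002705 x 90.03 = 0.2435 g.
% purity = 0.2435 / 0.6100 x 100 = 39.9%.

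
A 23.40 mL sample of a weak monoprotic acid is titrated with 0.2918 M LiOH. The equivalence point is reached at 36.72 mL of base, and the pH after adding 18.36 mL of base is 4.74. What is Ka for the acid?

18.36 mL is half of the equivalence volume, so this is the half-equivalence point where [HA] = [A^-].
At half-equivalence pH = pKa, so pKa = 4.74.
Ka = 10^(-4.74) = 1.8 x 10^-5.

1.8 x 10^-5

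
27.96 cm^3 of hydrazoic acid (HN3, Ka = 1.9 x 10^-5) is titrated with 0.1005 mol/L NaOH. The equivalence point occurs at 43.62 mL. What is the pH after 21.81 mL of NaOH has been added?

4.72

21.81 mL is exactly half the equivalence volume (43.62/2), i.e. the half-equivalence point.
There, n(HA) = n(A^-), so pH = pKa = -log(1.9 x 10^-5) = 4.72.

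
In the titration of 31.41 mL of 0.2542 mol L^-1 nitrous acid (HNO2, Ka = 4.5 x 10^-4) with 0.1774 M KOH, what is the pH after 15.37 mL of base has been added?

Initial n(HNO2) = 0.2542 x 0.03141 = 0.007984 mol.
n(KOH) added = 0.1774 x 0.01537 = 0.002727 mol, converting that many moles of HNO2 to NO2-.
Remaining n(HNO2) = 0.005258 mol; n(NO2-) = 0.002727 mol.
By Henderson-Hasselbalch, pH = pKa + log([A^-]/[HA]) = 3.35 + log(0.002727/0.005258) = 3.35 + (-0.29) = 3.06.

3.06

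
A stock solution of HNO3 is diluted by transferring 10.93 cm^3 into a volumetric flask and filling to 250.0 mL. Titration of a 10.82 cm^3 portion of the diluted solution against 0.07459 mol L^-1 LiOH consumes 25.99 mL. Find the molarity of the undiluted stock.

n(LiOH) = 0.07459 x 0.02599 = 0.001939 mol.
n(HNO3) in the aliquot = 0.001939 mol.
[diluted HNO3] = 0.001939 / 0.01082 = 0.1792 M.
Dilution factor = 250.0/10.93 = 22.87, so [stock] = 0.1792 x 22.87 = 4.10 M.

4.10 M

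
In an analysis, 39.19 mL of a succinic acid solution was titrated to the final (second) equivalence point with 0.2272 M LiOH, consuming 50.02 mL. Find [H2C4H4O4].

n(LiOH) = 0.2272 x 0.05002 = 0.01136 mol.
At the final (second) equivalence point, 2 mol OH^- react per mol H2C4H4O4, so n(H2C4H4O4) = 0.01136 / 2 = 0.005682 mol.
[H2C4H4O4] = 0.005682 / 0.03919 L = 0.145 M.

0.145 M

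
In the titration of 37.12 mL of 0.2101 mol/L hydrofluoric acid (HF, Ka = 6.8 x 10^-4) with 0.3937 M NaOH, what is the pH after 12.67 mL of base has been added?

Initial n(HF) = 0.2101 x 0.03712 = 0.007799 mol.
n(NaOH) added = 0.3937 x 0.01267 = 0.004988 mol, converting that many moles of HF to F-.
Remaining n(HF) = 0.002811 mol; n(F-) = 0.004988 mol.
By Henderson-Hasselbalch, pH = pKa + log([A^-]/[HA]) = 3.17 + log(0.004988/0.002811) = 3.17 + (+0.25) = 3.42.

3.42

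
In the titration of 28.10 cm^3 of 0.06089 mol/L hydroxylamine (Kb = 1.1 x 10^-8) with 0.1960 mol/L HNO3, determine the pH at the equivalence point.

n(NH2OH) = 0.06089 x 0.02810 = 0.001711 mol; V(HNO3) at equivalence = 0.001711/0.1960 = 0.008730 L.
At equivalence the base is fully converted to NH3OH+; total volume = 0.03683 L, so [NH3OH+] = 0.001711/0.03683 = 0.04646 M.
Ka(NH3OH+) = Kw/Kb = 1.0e-14 / 1.1 x 10^-8 = 9.09e-7.
[H^+] = sqrt(Ka x [NH3OH+]) = sqrt(9.09e-7 x 0.04646) = 0.000206 M.
pH = -log(0.000206) = 3.69.

3.69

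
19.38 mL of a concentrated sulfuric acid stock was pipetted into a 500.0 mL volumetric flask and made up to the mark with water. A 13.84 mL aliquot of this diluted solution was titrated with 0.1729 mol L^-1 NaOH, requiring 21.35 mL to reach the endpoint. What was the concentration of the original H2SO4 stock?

3.44 M

n(NaOH) = 0.1729 x 0.02135 = 0.003691 mol.
n(H2SO4) in the aliquot = 0.003691 x 1/2 = 0.001846 mol.
[diluted H2SO4] = 0.001846 / 0.01384 = 0.1334 M.
Dilution factor = 500.0/19.38 = 25.80, so [stock] = 0.1334 x 25.80 = 3.44 M.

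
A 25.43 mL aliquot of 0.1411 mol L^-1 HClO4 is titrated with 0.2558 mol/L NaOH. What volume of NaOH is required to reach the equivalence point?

14.0 mL

n(HClO4) = 0.1411 mol/L x 0.02543 L = 0.003588 mol.
At equivalence n(NaOH) = n(HClO4) = 0.003588 mol.
V(NaOH) = 0.003588 / 0.2558 = 0.01403 L = 14.0 mL.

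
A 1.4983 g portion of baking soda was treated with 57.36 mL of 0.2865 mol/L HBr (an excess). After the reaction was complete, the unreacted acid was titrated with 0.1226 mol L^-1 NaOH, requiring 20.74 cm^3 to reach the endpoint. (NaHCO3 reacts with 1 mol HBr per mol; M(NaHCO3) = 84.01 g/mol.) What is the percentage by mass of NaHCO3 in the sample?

77.9%

Total n(HBr) added = 0.2865 x 0.05736 = 0.01643 mol.
n(NaOH) used = 0.1226 x 0.02074 = 0.002543 mol, which equals the excess n(HBr).
So n(HBr) consumed by the sample = 0.01643 - 0.002543 = 0.01389 mol.
n(NaHCO3) = 0.01389 / 1 = 0.01389 mol.
mass NaHCO3 = 0.01389 x 84.01 = 1.167 g, so %NaHCO3 = 1.167/1.4983 x 100 = 77.9%.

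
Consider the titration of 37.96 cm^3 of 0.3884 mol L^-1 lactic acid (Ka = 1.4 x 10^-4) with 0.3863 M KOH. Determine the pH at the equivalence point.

8.57

n(HC3H5O3) = 0.3884 x 0.03796 = 0.01474 mol; V(KOH) at equivalence = 0.01474/0.3863 = 0.03817 L.
At equivalence all the acid is converted to C3H5O3-; total volume = 0.03796 + 0.03817 = 0.07613 L, so [C3H5O3-] = 0.01474/0.07613 = 0.1937 M.
Kb = Kw/Ka = 1.0e-14 / 1.4 x 10^-4 = 7.14e-11.
[OH^-] = sqrt(Kb x [C3H5O3-]) = sqrt(7.14e-11 x 0.1937) = 3.72e-6 M.
pOH = 5.43, so pH = 14.00 - 5.43 = 8.57.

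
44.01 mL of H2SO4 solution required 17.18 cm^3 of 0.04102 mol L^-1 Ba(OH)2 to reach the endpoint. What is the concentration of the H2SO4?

0.0160 M

n(Ba(OH)2) delivered = 0.04102 x 0.01718 = 0.0007047 mol.
For a 1:1 reaction, n(H2SO4) = 0.0007047 mol.
[H2SO4] = 0.0007047 mol / 0.04401 L = 0.0160 M.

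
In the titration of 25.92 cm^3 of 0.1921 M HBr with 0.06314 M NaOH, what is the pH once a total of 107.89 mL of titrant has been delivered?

n(acid) = 0.1921 x 0.02592 = 0.004979 mol; n(NaOH) added = 0.06314 x 0.1079 = 0.006812 mol.
Base is in excess by 0.006812 - 0.004979 = 0.001833 mol in a total volume of 0.1338 L.
[OH^-] = 0.001833/0.1338 = 0.01370 M, so pOH = 1.86 and pH = 14.00 - 1.86 = 12.14.

12.14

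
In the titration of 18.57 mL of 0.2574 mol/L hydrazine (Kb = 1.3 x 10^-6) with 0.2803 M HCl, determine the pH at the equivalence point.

4.49

n(N2H4) = 0.2574 x 0.01857 = 0.004780 mol; V(HCl) at equivalence = 0.004780/0.2803 = 0.01705 L.
At equivalence the base is fully converted to N2H5+; total volume = 0.03562 L, so [N2H5+] = 0.004780/0.03562 = 0.1342 M.
Ka(N2H5+) = Kw/Kb = 1.0e-14 / 1.3 x 10^-6 = 7.69e-9.
[H^+] = sqrt(Ka x [N2H5+]) = sqrt(7.69e-9 x 0.1342) = 3.21e-5 M.
pH = -log(3.21e-5) = 4.49.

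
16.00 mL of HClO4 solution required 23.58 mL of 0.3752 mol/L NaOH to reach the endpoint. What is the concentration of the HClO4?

n(NaOH) delivered = 0.3752 x 0.02358 = 0.008847 mol.
For a 1:1 reaction, n(HClO4) = 0.008847 mol.
[HClO4] = 0.008847 mol / 0.01600 L = 0.553 M.

0.553 M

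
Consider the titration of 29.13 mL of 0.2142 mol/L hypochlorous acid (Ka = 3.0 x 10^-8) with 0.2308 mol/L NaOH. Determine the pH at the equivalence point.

10.28

n(HClO) = 0.2142 x 0.02913 = 0.006240 mol; V(NaOH) at equivalence = 0.006240/0.2308 = 0.02703 L.
At equivalence all the acid is converted to ClO-; total volume = 0.02913 + 0.02703 = 0.05616 L, so [ClO-] = 0.006240/0.05616 = 0.1111 M.
Kb = Kw/Ka = 1.0e-14 / 3.0 x 10^-8 = 3.33e-7.
[OH^-] = sqrt(Kb x [ClO-]) = sqrt(3.33e-7 x 0.1111) = 0.000192 M.
pOH = 3.72, so pH = 14.00 - 3.72 = 10.28.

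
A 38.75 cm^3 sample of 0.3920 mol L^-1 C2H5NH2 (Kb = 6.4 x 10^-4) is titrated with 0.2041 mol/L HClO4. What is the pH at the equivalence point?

n(C2H5NH2) = 0.3920 x 0.03875 = 0.01519 mol; V(HClO4) at equivalence = 0.01519/0.2041 = 0.07442 L.
At equivalence the base is fully converted to C2H5NH3+; total volume = 0.1132 L, so [C2H5NH3+] = 0.01519/0.1132 = 0.1342 M.
Ka(C2H5NH3+) = Kw/Kb = 1.0e-14 / 6.4 x 10^-4 = 1.56e-11.
[H^+] = sqrt(Ka x [C2H5NH3+]) = sqrt(1.56e-11 x 0.1342) = 1.45e-6 M.
pH = -log(1.45e-6) = 5.84.

5.84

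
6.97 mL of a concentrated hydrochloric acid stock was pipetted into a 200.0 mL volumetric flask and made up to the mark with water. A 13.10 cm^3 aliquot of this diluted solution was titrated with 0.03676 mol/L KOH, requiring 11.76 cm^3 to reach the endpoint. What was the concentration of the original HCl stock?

0.947 M

n(KOH) = 0.03676 x 0.01176 = 0.0004323 mol.
n(HCl) in the aliquot = 0.0004323 mol.
[diluted HCl] = 0.0004323 / 0.01310 = 0.03300 M.
Dilution factor = 200.0/6.970 = 28.69, so [stock] = 0.03300 x 28.69 = 0.947 M.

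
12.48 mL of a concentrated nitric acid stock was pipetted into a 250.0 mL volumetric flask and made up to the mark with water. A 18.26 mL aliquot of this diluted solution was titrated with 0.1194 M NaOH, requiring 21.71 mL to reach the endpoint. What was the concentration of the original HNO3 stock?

n(NaOH) = 0.1194 x 0.02171 = 0.002592 mol.
n(HNO3) in the aliquot = 0.002592 mol.
[diluted HNO3] = 0.002592 / 0.01826 = 0.1420 M.
Dilution factor = 250.0/12.48 = 20.03, so [stock] = 0.1420 x 20.03 = 2.84 M.

2.84 M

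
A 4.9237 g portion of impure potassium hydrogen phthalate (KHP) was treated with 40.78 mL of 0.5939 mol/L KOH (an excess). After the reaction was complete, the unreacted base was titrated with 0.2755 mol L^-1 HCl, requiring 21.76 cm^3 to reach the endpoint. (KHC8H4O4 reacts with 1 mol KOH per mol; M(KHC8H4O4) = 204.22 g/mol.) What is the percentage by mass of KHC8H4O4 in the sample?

75.6%

Total n(KOH) added = 0.5939 x 0.04078 = 0.02422 mol.
n(HCl) used = 0.2755 x 0.02176 = 0.005995 mol, which equals the excess n(KOH).
So n(KOH) consumed by the sample = 0.02422 - 0.005995 = 0.01822 mol.
n(KHC8H4O4) = 0.01822 / 1 = 0.01822 mol.
mass KHC8H4O4 = 0.01822 x 204.22 = 3.722 g, so %KHC8H4O4 = 3.722/4.9237 x 100 = 75.6%.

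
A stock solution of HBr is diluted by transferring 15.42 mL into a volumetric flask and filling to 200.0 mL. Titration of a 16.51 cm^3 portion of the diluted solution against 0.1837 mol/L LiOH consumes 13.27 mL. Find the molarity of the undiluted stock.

1.92 M

n(LiOH) = 0.1837 x 0.01327 = 0.002438 mol.
n(HBr) in the aliquot = 0.002438 mol.
[diluted HBr] = 0.002438 / 0.01651 = 0.1476 M.
Dilution factor = 200.0/15.42 = 12.97, so [stock] = 0.1476 x 12.97 = 1.92 M.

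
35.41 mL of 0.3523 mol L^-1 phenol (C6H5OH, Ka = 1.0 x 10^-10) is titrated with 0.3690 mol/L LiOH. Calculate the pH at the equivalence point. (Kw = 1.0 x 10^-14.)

n(C6H5OH) = 0.3523 x 0.03541 = 0.01247 mol; V(LiOH) at equivalence = 0.01247/0.3690 = 0.03381 L.
At equivalence all the acid is converted to C6H5O-; total volume = 0.03541 + 0.03381 = 0.06922 L, so [C6H5O-] = 0.01247/0.06922 = 0.1802 M.
Kb = Kw/Ka = 1.0e-14 / 1.0 x 10^-10 = 0.000100.
[OH^-] = sqrt(Kb x [C6H5O-]) = sqrt(0.000100 x 0.1802) = 0.00425 M.
pOH = 2.37, so pH = 14.00 - 2.37 = 11.63.

11.63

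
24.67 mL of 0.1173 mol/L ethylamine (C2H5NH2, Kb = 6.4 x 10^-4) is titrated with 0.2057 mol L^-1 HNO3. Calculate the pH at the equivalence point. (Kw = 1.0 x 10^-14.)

5.97

n(C2H5NH2) = 0.1173 x 0.02467 = 0.002894 mol; V(HNO3) at equivalence = 0.002894/0.2057 = 0.01407 L.
At equivalence the base is fully converted to C2H5NH3+; total volume = 0.03874 L, so [C2H5NH3+] = 0.002894/0.03874 = 0.07470 M.
Ka(C2H5NH3+) = Kw/Kb = 1.0e-14 / 6.4 x 10^-4 = 1.56e-11.
[H^+] = sqrt(Ka x [C2H5NH3+]) = sqrt(1.56e-11 x 0.07470) = 1.08e-6 M.
pH = -log(1.08e-6) = 5.97.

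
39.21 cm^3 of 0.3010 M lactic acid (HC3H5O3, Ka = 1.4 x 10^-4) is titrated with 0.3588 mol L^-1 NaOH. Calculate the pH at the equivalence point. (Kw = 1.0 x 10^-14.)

8.53

n(HC3H5O3) = 0.3010 x 0.03921 = 0.01180 mol; V(NaOH) at equivalence = 0.01180/0.3588 = 0.03289 L.
At equivalence all the acid is converted to C3H5O3-; total volume = 0.03921 + 0.03289 = 0.07210 L, so [C3H5O3-] = 0.01180/0.07210 = 0.1637 M.
Kb = Kw/Ka = 1.0e-14 / 1.4 x 10^-4 = 7.14e-11.
[OH^-] = sqrt(Kb x [C3H5O3-]) = sqrt(7.14e-11 x 0.1637) = 3.42e-6 M.
pOH = 5.47, so pH = 14.00 - 5.47 = 8.53.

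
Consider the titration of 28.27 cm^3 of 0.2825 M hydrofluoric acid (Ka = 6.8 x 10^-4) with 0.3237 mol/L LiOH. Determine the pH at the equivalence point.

8.17

n(HF) = 0.2825 x 0.02827 = 0.007986 mol; V(LiOH) at equivalence = 0.007986/0.3237 = 0.02467 L.
At equivalence all the acid is converted to F-; total volume = 0.02827 + 0.02467 = 0.05294 L, so [F-] = 0.007986/0.05294 = 0.1508 M.
Kb = Kw/Ka = 1.0e-14 / 6.8 x 10^-4 = 1.47e-11.
[OH^-] = sqrt(Kb x [F-]) = sqrt(1.47e-11 x 0.1508) = 1.49e-6 M.
pOH = 5.83, so pH = 14.00 - 5.83 = 8.17.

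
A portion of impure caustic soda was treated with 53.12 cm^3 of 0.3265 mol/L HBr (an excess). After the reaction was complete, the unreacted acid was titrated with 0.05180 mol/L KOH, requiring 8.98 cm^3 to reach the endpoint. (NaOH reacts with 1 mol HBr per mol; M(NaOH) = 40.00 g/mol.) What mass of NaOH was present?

0.675 g

Total n(HBr) added = 0.3265 x 0.05312 = 0.01734 mol.
n(KOH) used = 0.05180 x 0.008980 = 0.0004652 mol, which equals the excess n(HBr).
So n(HBr) consumed by the sample = 0.01734 - 0.0004652 = 0.01688 mol.
n(NaOH) = 0.01688 / 1 = 0.01688 mol.
mass = 0.01688 mol x 40.00 g/mol = 0.675 g.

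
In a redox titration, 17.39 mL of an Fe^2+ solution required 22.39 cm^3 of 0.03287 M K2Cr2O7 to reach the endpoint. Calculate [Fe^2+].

n(K2Cr2O7) = 0.03287 x 0.02239 = 0.0007360 mol.
From the balanced equation, 1 mol K2Cr2O7 reacts with 6 mol Fe^2+, so n(Fe^2+) = 0.0007360 x 6/1 = 0.004416 mol.
[Fe^2+] = 0.004416 / 0.01739 L = 0.254 M.

0.254 M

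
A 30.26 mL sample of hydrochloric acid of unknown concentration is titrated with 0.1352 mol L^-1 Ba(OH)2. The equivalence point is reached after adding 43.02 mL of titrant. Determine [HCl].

n(Ba(OH)2) delivered = 0.1352 x 0.04302 = 0.005816 mol.
The reaction is 2 HCl + 1 Ba(OH)2, so n(HCl) = 0.005816 x 2/1 = 0.01163 mol.
[HCl] = 0.01163 mol / 0.03026 L = 0.384 M.

0.384 M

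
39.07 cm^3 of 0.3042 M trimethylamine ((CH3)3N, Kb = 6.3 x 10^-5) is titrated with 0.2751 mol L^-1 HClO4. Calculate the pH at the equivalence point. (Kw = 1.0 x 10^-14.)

5.32

n((CH3)3N) = 0.3042 x 0.03907 = 0.01189 mol; V(HClO4) at equivalence = 0.01189/0.2751 = 0.04320 L.
At equivalence the base is fully converted to (CH3)3NH+; total volume = 0.08227 L, so [(CH3)3NH+] = 0.01189/0.08227 = 0.1445 M.
Ka((CH3)3NH+) = Kw/Kb = 1.0e-14 / 6.3 x 10^-5 = 1.59e-10.
[H^+] = sqrt(Ka x [(CH3)3NH+]) = sqrt(1.59e-10 x 0.1445) = 4.79e-6 M.
pH = -log(4.79e-6) = 5.32.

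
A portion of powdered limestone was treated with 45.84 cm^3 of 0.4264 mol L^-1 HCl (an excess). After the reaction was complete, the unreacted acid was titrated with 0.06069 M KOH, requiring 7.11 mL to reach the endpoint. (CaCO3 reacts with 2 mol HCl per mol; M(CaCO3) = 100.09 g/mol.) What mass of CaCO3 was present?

0.957 g

Total n(HCl) added = 0.4264 x 0.04584 = 0.01955 mol.
n(KOH) used = 0.06069 x 0.007110 = 0.0004315 mol, which equals the excess n(HCl).
So n(HCl) consumed by the sample = 0.01955 - 0.0004315 = 0.01911 mol.
n(CaCO3) = 0.01911 / 2 = 0.009557 mol.
mass = 0.009557 mol x 100.09 g/mol = 0.957 g.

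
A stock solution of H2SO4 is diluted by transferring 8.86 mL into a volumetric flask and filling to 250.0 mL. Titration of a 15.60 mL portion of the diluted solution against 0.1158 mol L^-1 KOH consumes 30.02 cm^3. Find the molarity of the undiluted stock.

n(KOH) = 0.1158 x 0.03002 = 0.003476 mol.
n(H2SO4) in the aliquot = 0.003476 x 1/2 = 0.001738 mol.
[diluted H2SO4] = 0.001738 / 0.01560 = 0.1114 M.
Dilution factor = 250.0/8.860 = 28.22, so [stock] = 0.1114 x 28.22 = 3.14 M.

3.14 M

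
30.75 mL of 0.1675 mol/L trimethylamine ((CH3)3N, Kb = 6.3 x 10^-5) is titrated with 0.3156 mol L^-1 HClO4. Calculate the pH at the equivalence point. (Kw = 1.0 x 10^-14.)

5.38

n((CH3)3N) = 0.1675 x 0.03075 = 0.005151 mol; V(HClO4) at equivalence = 0.005151/0.3156 = 0.01632 L.
At equivalence the base is fully converted to (CH3)3NH+; total volume = 0.04707 L, so [(CH3)3NH+] = 0.005151/0.04707 = 0.1094 M.
Ka((CH3)3NH+) = Kw/Kb = 1.0e-14 / 6.3 x 10^-5 = 1.59e-10.
[H^+] = sqrt(Ka x [(CH3)3NH+]) = sqrt(1.59e-10 x 0.1094) = 4.17e-6 M.
pH = -log(4.17e-6) = 5.38.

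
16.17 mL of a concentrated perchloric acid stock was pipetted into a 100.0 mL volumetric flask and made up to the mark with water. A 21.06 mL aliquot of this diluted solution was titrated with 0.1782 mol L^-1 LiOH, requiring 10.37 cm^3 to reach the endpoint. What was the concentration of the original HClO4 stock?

n(LiOH) = 0.1782 x 0.01037 = 0.001848 mol.
n(HClO4) in the aliquot = 0.001848 mol.
[diluted HClO4] = 0.001848 / 0.02106 = 0.08775 M.
Dilution factor = 100.0/16.17 = 6.184, so [stock] = 0.08775 x 6.184 = 0.543 M.

0.543 M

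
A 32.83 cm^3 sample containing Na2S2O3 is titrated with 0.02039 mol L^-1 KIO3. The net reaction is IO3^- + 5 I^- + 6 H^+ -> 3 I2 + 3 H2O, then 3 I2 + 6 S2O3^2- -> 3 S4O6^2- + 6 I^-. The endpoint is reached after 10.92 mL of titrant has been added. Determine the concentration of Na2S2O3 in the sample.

n(KIO3) = 0.02039 x 0.01092 = 0.0002227 mol.
From the balanced equation, 1 mol KIO3 reacts with 6 mol Na2S2O3, so n(Na2S2O3) = 0.0002227 x 6/1 = 0.001336 mol.
[Na2S2O3] = 0.001336 / 0.03283 L = 0.0407 M.

0.0407 M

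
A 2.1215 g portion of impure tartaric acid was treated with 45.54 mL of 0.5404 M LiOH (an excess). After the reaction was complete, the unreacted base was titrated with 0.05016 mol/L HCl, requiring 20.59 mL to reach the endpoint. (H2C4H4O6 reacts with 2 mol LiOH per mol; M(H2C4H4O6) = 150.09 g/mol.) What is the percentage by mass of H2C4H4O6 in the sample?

83.4%

Total n(LiOH) added = 0.5404 x 0.04554 = 0.02461 mol.
n(HCl) used = 0.05016 x 0.02059 = 0.001033 mol, which equals the excess n(LiOH).
So n(LiOH) consumed by the sample = 0.02461 - 0.001033 = 0.02358 mol.
n(H2C4H4O6) = 0.02358 / 2 = 0.01179 mol.
mass H2C4H4O6 = 0.01179 x 150.09 = 1.769 g, so %H2C4H4O6 = 1.769/2.1215 x 100 = 83.4%.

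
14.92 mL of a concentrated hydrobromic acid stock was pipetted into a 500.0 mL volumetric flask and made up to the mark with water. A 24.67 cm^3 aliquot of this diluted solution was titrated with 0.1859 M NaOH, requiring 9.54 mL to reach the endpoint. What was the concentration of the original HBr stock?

2.41 M

n(NaOH) = 0.1859 x 0.009540 = 0.001773 mol.
n(HBr) in the aliquot = 0.001773 mol.
[diluted HBr] = 0.001773 / 0.02467 = 0.07189 M.
Dilution factor = 500.0/14.92 = 33.51, so [stock] = 0.07189 x 33.51 = 2.41 M.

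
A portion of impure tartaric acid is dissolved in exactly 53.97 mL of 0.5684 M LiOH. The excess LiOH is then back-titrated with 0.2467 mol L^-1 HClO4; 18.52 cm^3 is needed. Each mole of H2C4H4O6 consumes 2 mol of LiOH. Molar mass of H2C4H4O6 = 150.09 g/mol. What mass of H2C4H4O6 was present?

Total n(LiOH) added = 0.5684 x 0.05397 = 0.03068 mol.
n(HClO4) used = 0.2467 x 0.01852 = 0.004569 mol, which equals the excess n(LiOH).
So n(LiOH) consumed by the sample = 0.03068 - 0.004569 = 0.02611 mol.
n(H2C4H4O6) = 0.02611 / 2 = 0.01305 mol.
mass = 0.01305 mol x 150.09 g/mol = 1.96 g.

1.96 g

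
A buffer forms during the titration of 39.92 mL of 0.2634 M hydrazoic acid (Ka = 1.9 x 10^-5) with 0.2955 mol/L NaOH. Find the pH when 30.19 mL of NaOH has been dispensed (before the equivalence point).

5.47

Initial n(HN3) = 0.2634 x 0.03992 = 0.01051 mol.
n(NaOH) added = 0.2955 x 0.03019 = 0.008921 mol, converting that many moles of HN3 to N3-.
Remaining n(HN3) = 0.001594 mol; n(N3-) = 0.008921 mol.
By Henderson-Hasselbalch, pH = pKa + log([A^-]/[HA]) = 4.72 + log(0.008921/0.001594) = 4.72 + (+0.75) = 5.47.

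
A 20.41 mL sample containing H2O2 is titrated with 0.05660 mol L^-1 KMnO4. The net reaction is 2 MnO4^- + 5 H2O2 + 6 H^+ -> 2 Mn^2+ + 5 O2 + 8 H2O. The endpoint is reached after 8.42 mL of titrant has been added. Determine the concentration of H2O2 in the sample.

0.0584 M

n(KMnO4) = 0.05660 x 0.008420 = 0.0004766 mol.
From the balanced equation, 2 mol KMnO4 reacts with 5 mol H2O2, so n(H2O2) = 0.0004766 x 5/2 = 0.001191 mol.
[H2O2] = 0.001191 / 0.02041 L = 0.0584 M.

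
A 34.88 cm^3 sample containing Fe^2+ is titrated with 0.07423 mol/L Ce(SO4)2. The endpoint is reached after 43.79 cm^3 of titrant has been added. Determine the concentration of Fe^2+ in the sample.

n(Ce(SO4)2) = 0.07423 x 0.04379 = 0.003251 mol.
From the balanced equation, 1 mol Ce(SO4)2 reacts with 1 mol Fe^2+, so n(Fe^2+) = 0.003251 x 1/1 = 0.003251 mol.
[Fe^2+] = 0.003251 / 0.03488 L = 0.0932 M.

0.0932 M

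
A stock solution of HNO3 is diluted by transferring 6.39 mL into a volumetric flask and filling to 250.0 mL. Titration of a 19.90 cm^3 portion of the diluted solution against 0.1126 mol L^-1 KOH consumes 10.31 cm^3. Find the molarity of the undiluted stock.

n(KOH) = 0.1126 x 0.01031 = 0.001161 mol.
n(HNO3) in the aliquot = 0.001161 mol.
[diluted HNO3] = 0.001161 / 0.01990 = 0.05834 M.
Dilution factor = 250.0/6.390 = 39.12, so [stock] = 0.05834 x 39.12 = 2.28 M.

2.28 M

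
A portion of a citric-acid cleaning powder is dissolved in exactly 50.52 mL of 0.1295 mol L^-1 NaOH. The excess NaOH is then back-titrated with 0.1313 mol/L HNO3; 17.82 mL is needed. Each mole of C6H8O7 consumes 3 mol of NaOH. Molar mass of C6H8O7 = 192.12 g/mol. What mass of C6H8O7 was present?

Total n(NaOH) added = 0.1295 x 0.05052 = 0.006542 mol.
n(HNO3) used = 0.1313 x 0.01782 = 0.002340 mol, which equals the excess n(NaOH).
So n(NaOH) consumed by the sample = 0.006542 - 0.002340 = 0.004203 mol.
n(C6H8O7) = 0.004203 / 3 = 0.001401 mol.
mass = 0.001401 mol x 192.12 g/mol = 0.269 g.

0.269 g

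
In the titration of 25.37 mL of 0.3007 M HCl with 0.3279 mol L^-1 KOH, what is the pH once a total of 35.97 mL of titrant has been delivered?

n(acid) = 0.3007 x 0.02537 = 0.007629 mol; n(KOH) added = 0.3279 x 0.03597 = 0.01179 mol.
Base is in excess by 0.01179 - 0.007629 = 0.004166 mol in a total volume of 0.06134 L.
[OH^-] = 0.004166/0.06134 = 0.06791 M, so pOH = 1.17 and pH = 14.00 - 1.17 = 12.83.

12.83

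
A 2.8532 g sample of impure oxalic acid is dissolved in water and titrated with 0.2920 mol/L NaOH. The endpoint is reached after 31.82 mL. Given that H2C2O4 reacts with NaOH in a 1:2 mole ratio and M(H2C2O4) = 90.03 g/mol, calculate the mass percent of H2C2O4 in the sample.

n(NaOH) = 0.2920 x 0.03182 = 0.009291 mol.
n(H2C2O4) = 0.009291 / 2 = 0.004646 mol.
mass of H2C2O4 = 0.004646 x 90.03 = 0.4183 g.
% purity = 0.4183 / 2.8532 x 100 = 14.7%.

14.7%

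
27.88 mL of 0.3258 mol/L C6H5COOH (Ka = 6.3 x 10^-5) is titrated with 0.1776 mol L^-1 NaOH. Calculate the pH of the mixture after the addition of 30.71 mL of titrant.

4.38

Initial n(C6H5COOH) = 0.3258 x 0.02788 = 0.009083 mol.
n(NaOH) added = 0.1776 x 0.03071 = 0.005454 mol, converting that many moles of C6H5COOH to C6H5COO-.
Remaining n(C6H5COOH) = 0.003629 mol; n(C6H5COO-) = 0.005454 mol.
By Henderson-Hasselbalch, pH = pKa + log([A^-]/[HA]) = 4.20 + log(0.005454/0.003629) = 4.20 + (+0.18) = 4.38.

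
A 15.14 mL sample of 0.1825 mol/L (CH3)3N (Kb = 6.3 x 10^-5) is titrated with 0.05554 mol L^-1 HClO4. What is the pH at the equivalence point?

n((CH3)3N) = 0.1825 x 0.01514 = 0.002763 mol; V(HClO4) at equivalence = 0.002763/0.05554 = 0.04975 L.
At equivalence the base is fully converted to (CH3)3NH+; total volume = 0.06489 L, so [(CH3)3NH+] = 0.002763/0.06489 = 0.04258 M.
Ka((CH3)3NH+) = Kw/Kb = 1.0e-14 / 6.3 x 10^-5 = 1.59e-10.
[H^+] = sqrt(Ka x [(CH3)3NH+]) = sqrt(1.59e-10 x 0.04258) = 2.60e-6 M.
pH = -log(2.60e-6) = 5.59.

5.59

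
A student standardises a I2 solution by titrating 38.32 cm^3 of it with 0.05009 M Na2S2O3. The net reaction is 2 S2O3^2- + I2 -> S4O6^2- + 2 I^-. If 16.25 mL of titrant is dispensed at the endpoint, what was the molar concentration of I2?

n(Na2S2O3) = 0.05009 x 0.01625 = 0.0008140 mol.
From the balanced equation, 2 mol Na2S2O3 reacts with 1 mol I2, so n(I2) = 0.0008140 x 1/2 = 0.0004070 mol.
[I2] = 0.0004070 / 0.03832 L = 0.0106 M.

0.0106 M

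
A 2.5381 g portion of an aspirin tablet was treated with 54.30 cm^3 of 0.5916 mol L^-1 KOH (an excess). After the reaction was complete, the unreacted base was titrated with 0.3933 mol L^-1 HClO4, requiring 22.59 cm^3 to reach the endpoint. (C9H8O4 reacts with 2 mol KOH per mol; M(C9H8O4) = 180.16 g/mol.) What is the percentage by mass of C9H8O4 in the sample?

82.5%

Total n(KOH) added = 0.5916 x 0.05430 = 0.03212 mol.
n(HClO4) used = 0.3933 x 0.02259 = 0.008885 mol, which equals the excess n(KOH).
So n(KOH) consumed by the sample = 0.03212 - 0.008885 = 0.02324 mol.
n(C9H8O4) = 0.02324 / 2 = 0.01162 mol.
mass C9H8O4 = 0.01162 x 180.16 = 2.093 g, so %C9H8O4 = 2.093/2.5381 x 100 = 82.5%.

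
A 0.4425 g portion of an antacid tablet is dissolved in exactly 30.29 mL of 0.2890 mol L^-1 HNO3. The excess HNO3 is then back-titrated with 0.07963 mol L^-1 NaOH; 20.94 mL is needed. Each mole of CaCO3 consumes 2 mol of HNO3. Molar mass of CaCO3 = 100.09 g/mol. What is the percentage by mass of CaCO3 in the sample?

Total n(HNO3) added = 0.2890 x 0.03029 = 0.008754 mol.
n(NaOH) used = 0.07963 x 0.02094 = 0.001667 mol, which equals the excess n(HNO3).
So n(HNO3) consumed by the sample = 0.008754 - 0.001667 = 0.007086 mol.
n(CaCO3) = 0.007086 / 2 = 0.003543 mol.
mass CaCO3 = 0.003543 x 100.09 = 0.3546 g, so %CaCO3 = 0.3546/0.4425 x 100 = 80.1%.

80.1%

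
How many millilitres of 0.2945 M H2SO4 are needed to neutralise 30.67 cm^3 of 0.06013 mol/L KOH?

n(KOH) = 0.06013 mol/L x 0.03067 L = 0.001844 mol.
The neutralisation is 2 KOH : 1 H2SO4, so n(H2SO4) = 0.001844 x 1/2 = 0.0009221 mol.
V(H2SO4) = 0.0009221 / 0.2945 = 0.003131 L = 3.13 mL.

3.13 mL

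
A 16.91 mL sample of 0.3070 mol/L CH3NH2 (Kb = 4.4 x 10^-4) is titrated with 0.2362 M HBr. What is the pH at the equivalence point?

n(CH3NH2) = 0.3070 x 0.01691 = 0.005191 mol; V(HBr) at equivalence = 0.005191/0.2362 = 0.02198 L.
At equivalence the base is fully converted to CH3NH3+; total volume = 0.03889 L, so [CH3NH3+] = 0.005191/0.03889 = 0.1335 M.
Ka(CH3NH3+) = Kw/Kb = 1.0e-14 / 4.4 x 10^-4 = 2.27e-11.
[H^+] = sqrt(Ka x [CH3NH3+]) = sqrt(2.27e-11 x 0.1335) = 1.74e-6 M.
pH = -log(1.74e-6) = 5.76.

5.76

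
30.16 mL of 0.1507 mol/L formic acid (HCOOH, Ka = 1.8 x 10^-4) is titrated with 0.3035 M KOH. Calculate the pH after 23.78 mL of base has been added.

12.69

n(acid) = 0.1507 x 0.03016 = 0.004545 mol; n(KOH) added = 0.3035 x 0.02378 = 0.007217 mol.
Base is in excess by 0.007217 - 0.004545 = 0.002672 mol in a total volume of 0.05394 L.
[OH^-] = 0.002672/0.05394 = 0.04954 M, so pOH = 1.31 and pH = 14.00 - 1.31 = 12.69.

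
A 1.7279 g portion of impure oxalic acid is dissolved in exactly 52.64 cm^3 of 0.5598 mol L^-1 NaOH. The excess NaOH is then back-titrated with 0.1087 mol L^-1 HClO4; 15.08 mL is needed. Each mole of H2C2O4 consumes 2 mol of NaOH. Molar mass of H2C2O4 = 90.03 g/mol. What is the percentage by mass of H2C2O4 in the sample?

Total n(NaOH) added = 0.5598 x 0.05264 = 0.02947 mol.
n(HClO4) used = 0.1087 x 0.01508 = 0.001639 mol, which equals the excess n(NaOH).
So n(NaOH) consumed by the sample = 0.02947 - 0.001639 = 0.02783 mol.
n(H2C2O4) = 0.02783 / 2 = 0.01391 mol.
mass H2C2O4 = 0.01391 x 90.03 = 1.253 g, so %H2C2O4 = 1.253/1.7279 x 100 = 72.5%.

72.5%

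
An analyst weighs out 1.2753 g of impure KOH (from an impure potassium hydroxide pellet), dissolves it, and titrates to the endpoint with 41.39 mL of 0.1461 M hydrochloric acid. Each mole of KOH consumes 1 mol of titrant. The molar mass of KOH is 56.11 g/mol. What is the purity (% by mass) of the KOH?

n(HCl) = 0.1461 x 0.04139 = 0.006047 mol.
n(KOH) = 0.006047 / 1 = 0.006047 mol.
mass of KOH = 0.006047 x 56.11 = 0.3393 g.
% purity = 0.3393 / 1.2753 x 100 = 26.6%.

26.6%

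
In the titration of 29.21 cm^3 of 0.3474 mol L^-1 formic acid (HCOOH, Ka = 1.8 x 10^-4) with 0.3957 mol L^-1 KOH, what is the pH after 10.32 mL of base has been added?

3.57

Initial n(HCOOH) = 0.3474 x 0.02921 = 0.01015 mol.
n(KOH) added = 0.3957 x 0.01032 = 0.004084 mol, converting that many moles of HCOOH to HCOO-.
Remaining n(HCOOH) = 0.006064 mol; n(HCOO-) = 0.004084 mol.
By Henderson-Hasselbalch, pH = pKa + log([A^-]/[HA]) = 3.74 + log(0.004084/0.006064) = 3.74 + (-0.17) = 3.57.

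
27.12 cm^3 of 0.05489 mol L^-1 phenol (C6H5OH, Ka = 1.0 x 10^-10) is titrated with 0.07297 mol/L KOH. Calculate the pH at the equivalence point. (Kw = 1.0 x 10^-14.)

11.25

n(C6H5OH) = 0.05489 x 0.02712 = 0.001489 mol; V(KOH) at equivalence = 0.001489/0.07297 = 0.02040 L.
At equivalence all the acid is converted to C6H5O-; total volume = 0.02712 + 0.02040 = 0.04752 L, so [C6H5O-] = 0.001489/0.04752 = 0.03133 M.
Kb = Kw/Ka = 1.0e-14 / 1.0 x 10^-10 = 0.000100.
[OH^-] = sqrt(Kb x [C6H5O-]) = sqrt(0.000100 x 0.03133) = 0.00177 M.
pOH = 2.75, so pH = 14.00 - 2.75 = 11.25.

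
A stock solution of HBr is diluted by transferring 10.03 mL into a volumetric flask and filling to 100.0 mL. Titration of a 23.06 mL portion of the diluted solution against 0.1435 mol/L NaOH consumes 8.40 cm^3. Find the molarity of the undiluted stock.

0.521 M

n(NaOH) = 0.1435 x 0.008400 = 0.001205 mol.
n(HBr) in the aliquot = 0.001205 mol.
[diluted HBr] = 0.001205 / 0.02306 = 0.05227 M.
Dilution factor = 100.0/10.03 = 9.970, so [stock] = 0.05227 x 9.970 = 0.521 M.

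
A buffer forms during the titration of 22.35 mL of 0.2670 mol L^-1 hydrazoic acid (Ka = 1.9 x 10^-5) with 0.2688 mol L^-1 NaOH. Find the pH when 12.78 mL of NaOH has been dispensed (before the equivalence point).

4.85

Initial n(HN3) = 0.2670 x 0.02235 = 0.005967 mol.
n(NaOH) added = 0.2688 x 0.01278 = 0.003435 mol, converting that many moles of HN3 to N3-.
Remaining n(HN3) = 0.002532 mol; n(N3-) = 0.003435 mol.
By Henderson-Hasselbalch, pH = pKa + log([A^-]/[HA]) = 4.72 + log(0.003435/0.002532) = 4.72 + (+0.13) = 4.85.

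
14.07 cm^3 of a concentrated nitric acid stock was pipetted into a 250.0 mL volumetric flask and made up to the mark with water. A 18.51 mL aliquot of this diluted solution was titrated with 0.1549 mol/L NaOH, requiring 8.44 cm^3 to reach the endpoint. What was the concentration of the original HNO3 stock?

1.25 M

n(NaOH) = 0.1549 x 0.008440 = 0.001307 mol.
n(HNO3) in the aliquot = 0.001307 mol.
[diluted HNO3] = 0.001307 / 0.01851 = 0.07063 M.
Dilution factor = 250.0/14.07 = 17.77, so [stock] = 0.07063 x 17.77 = 1.25 M.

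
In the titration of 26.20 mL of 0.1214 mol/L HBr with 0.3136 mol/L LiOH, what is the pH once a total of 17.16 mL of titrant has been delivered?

12.71

n(acid) = 0.1214 x 0.02620 = 0.003181 mol; n(LiOH) added = 0.3136 x 0.01716 = 0.005381 mol.
Base is in excess by 0.005381 - 0.003181 = 0.002201 mol in a total volume of 0.04336 L.
[OH^-] = 0.002201/0.04336 = 0.05075 M, so pOH = 1.29 and pH = 14.00 - 1.29 = 12.71.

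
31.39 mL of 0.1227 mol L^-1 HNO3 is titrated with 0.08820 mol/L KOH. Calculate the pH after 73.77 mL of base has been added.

n(acid) = 0.1227 x 0.03139 = 0.003852 mol; n(KOH) added = 0.08820 x 0.07377 = 0.006507 mol.
Base is in excess by 0.006507 - 0.003852 = 0.002655 mol in a total volume of 0.1052 L.
[OH^-] = 0.002655/0.1052 = 0.02525 M, so pOH = 1.60 and pH = 14.00 - 1.60 = 12.40.

12.40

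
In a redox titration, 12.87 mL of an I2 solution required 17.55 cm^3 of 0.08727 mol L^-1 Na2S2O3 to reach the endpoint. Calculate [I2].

0.0595 M

n(Na2S2O3) = 0.08727 x 0.01755 = 0.001532 mol.
From the balanced equation, 2 mol Na2S2O3 reacts with 1 mol I2, so n(I2) = 0.001532 x 1/2 = 0.0007658 mol.
[I2] = 0.0007658 / 0.01287 L = 0.0595 M.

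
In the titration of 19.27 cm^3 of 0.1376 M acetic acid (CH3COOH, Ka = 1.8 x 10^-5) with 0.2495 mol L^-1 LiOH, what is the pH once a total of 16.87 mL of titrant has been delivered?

12.63

n(acid) = 0.1376 x 0.01927 = 0.002652 mol; n(LiOH) added = 0.2495 x 0.01687 = 0.004209 mol.
Base is in excess by 0.004209 - 0.002652 = 0.001558 mol in a total volume of 0.03614 L.
[OH^-] = 0.001558/0.03614 = 0.04310 M, so pOH = 1.37 and pH = 14.00 - 1.37 = 12.63.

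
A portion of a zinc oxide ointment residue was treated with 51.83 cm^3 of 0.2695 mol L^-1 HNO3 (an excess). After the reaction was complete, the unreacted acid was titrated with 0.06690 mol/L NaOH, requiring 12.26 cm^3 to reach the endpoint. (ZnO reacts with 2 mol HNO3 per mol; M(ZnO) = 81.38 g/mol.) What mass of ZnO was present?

0.535 g

Total n(HNO3) added = 0.2695 x 0.05183 = 0.01397 mol.
n(NaOH) used = 0.06690 x 0.01226 = 0.0008202 mol, which equals the excess n(HNO3).
So n(HNO3) consumed by the sample = 0.01397 - 0.0008202 = 0.01315 mol.
n(ZnO) = 0.01315 / 2 = 0.006574 mol.
mass = 0.006574 mol x 81.38 g/mol = 0.535 g.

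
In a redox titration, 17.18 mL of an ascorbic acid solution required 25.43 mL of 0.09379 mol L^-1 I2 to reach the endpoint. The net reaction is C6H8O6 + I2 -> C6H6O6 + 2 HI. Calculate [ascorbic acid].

0.139 M

n(I2) = 0.09379 x 0.02543 = 0.002385 mol.
From the balanced equation, 1 mol I2 reacts with 1 mol ascorbic acid, so n(ascorbic acid) = 0.002385 x 1/1 = 0.002385 mol.
[ascorbic acid] = 0.002385 / 0.01718 L = 0.139 M.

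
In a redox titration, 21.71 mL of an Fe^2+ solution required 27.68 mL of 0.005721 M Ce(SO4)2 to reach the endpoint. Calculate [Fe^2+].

0.00729 M

n(Ce(SO4)2) = 0.005721 x 0.02768 = 0.0001584 mol.
From the balanced equation, 1 mol Ce(SO4)2 reacts with 1 mol Fe^2+, so n(Fe^2+) = 0.0001584 x 1/1 = 0.0001584 mol.
[Fe^2+] = 0.0001584 / 0.02171 L = 0.00729 M.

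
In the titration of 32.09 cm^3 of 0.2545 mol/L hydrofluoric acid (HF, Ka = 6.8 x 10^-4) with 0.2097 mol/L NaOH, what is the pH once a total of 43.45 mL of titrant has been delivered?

12.10

n(acid) = 0.2545 x 0.03209 = 0.008167 mol; n(NaOH) added = 0.2097 x 0.04345 = 0.009111 mol.
Base is in excess by 0.009111 - 0.008167 = 0.0009446 mol in a total volume of 0.07554 L.
[OH^-] = 0.0009446/0.07554 = 0.01250 M, so pOH = 1.90 and pH = 14.00 - 1.90 = 12.10.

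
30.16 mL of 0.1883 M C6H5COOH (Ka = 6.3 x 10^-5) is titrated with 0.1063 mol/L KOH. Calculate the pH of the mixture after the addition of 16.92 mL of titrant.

Initial n(C6H5COOH) = 0.1883 x 0.03016 = 0.005679 mol.
n(KOH) added = 0.1063 x 0.01692 = 0.001799 mol, converting that many moles of C6H5COOH to C6H5COO-.
Remaining n(C6H5COOH) = 0.003881 mol; n(C6H5COO-) = 0.001799 mol.
By Henderson-Hasselbalch, pH = pKa + log([A^-]/[HA]) = 4.20 + log(0.001799/0.003881) = 4.20 + (-0.33) = 3.87.

3.87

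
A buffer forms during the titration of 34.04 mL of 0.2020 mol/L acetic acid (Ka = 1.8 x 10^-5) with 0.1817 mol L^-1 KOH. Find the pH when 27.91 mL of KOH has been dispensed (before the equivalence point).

5.19

Initial n(CH3COOH) = 0.2020 x 0.03404 = 0.006876 mol.
n(KOH) added = 0.1817 x 0.02791 = 0.005071 mol, converting that many moles of CH3COOH to CH3COO-.
Remaining n(CH3COOH) = 0.001805 mol; n(CH3COO-) = 0.005071 mol.
By Henderson-Hasselbalch, pH = pKa + log([A^-]/[HA]) = 4.74 + log(0.005071/0.001805) = 4.74 + (+0.45) = 5.19.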